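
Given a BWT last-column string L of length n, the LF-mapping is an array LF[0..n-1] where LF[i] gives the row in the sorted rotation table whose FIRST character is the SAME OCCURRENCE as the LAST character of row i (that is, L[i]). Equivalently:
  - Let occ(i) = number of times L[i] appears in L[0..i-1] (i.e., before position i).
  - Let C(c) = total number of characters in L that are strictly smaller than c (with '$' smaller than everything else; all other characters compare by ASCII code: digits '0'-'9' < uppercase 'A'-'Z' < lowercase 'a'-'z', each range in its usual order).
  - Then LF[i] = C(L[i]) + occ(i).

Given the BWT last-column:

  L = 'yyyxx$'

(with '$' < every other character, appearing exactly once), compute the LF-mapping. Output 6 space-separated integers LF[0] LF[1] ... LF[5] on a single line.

Char counts: '$':1, 'x':2, 'y':3
C (first-col start): C('$')=0, C('x')=1, C('y')=3
L[0]='y': occ=0, LF[0]=C('y')+0=3+0=3
L[1]='y': occ=1, LF[1]=C('y')+1=3+1=4
L[2]='y': occ=2, LF[2]=C('y')+2=3+2=5
L[3]='x': occ=0, LF[3]=C('x')+0=1+0=1
L[4]='x': occ=1, LF[4]=C('x')+1=1+1=2
L[5]='$': occ=0, LF[5]=C('$')+0=0+0=0

Answer: 3 4 5 1 2 0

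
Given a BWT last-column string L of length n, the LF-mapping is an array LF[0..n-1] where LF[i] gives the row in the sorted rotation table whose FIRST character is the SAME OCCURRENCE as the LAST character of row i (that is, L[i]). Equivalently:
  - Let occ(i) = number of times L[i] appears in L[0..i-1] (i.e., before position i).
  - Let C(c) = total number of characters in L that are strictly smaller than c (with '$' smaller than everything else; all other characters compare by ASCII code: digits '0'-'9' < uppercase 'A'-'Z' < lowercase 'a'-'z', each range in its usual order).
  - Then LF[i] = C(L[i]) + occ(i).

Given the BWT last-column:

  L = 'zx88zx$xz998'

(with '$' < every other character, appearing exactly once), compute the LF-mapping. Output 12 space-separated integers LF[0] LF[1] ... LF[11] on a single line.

Char counts: '$':1, '8':3, '9':2, 'x':3, 'z':3
C (first-col start): C('$')=0, C('8')=1, C('9')=4, C('x')=6, C('z')=9
L[0]='z': occ=0, LF[0]=C('z')+0=9+0=9
L[1]='x': occ=0, LF[1]=C('x')+0=6+0=6
L[2]='8': occ=0, LF[2]=C('8')+0=1+0=1
L[3]='8': occ=1, LF[3]=C('8')+1=1+1=2
L[4]='z': occ=1, LF[4]=C('z')+1=9+1=10
L[5]='x': occ=1, LF[5]=C('x')+1=6+1=7
L[6]='$': occ=0, LF[6]=C('$')+0=0+0=0
L[7]='x': occ=2, LF[7]=C('x')+2=6+2=8
L[8]='z': occ=2, LF[8]=C('z')+2=9+2=11
L[9]='9': occ=0, LF[9]=C('9')+0=4+0=4
L[10]='9': occ=1, LF[10]=C('9')+1=4+1=5
L[11]='8': occ=2, LF[11]=C('8')+2=1+2=3

Answer: 9 6 1 2 10 7 0 8 11 4 5 3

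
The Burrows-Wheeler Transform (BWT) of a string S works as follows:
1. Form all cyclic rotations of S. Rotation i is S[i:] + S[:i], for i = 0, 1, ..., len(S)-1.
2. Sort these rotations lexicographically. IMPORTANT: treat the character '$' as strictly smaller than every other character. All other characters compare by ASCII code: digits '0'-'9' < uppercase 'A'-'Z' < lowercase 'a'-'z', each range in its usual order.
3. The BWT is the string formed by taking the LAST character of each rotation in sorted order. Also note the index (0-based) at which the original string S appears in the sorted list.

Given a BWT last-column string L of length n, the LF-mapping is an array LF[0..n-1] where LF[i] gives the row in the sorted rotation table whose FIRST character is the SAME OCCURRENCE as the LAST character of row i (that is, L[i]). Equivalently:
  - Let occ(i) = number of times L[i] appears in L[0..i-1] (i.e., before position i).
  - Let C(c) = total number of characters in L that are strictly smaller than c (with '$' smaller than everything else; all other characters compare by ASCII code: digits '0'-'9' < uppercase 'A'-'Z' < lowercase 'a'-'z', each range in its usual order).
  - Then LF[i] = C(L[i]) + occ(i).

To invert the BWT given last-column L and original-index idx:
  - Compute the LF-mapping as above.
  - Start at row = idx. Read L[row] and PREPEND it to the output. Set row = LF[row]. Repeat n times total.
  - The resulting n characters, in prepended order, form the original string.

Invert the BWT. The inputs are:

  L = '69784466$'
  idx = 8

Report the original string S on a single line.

Answer: 94674686$

Derivation:
LF mapping: 3 8 6 7 1 2 4 5 0
Walk LF starting at row 8, prepending L[row]:
  step 1: row=8, L[8]='$', prepend. Next row=LF[8]=0
  step 2: row=0, L[0]='6', prepend. Next row=LF[0]=3
  step 3: row=3, L[3]='8', prepend. Next row=LF[3]=7
  step 4: row=7, L[7]='6', prepend. Next row=LF[7]=5
  step 5: row=5, L[5]='4', prepend. Next row=LF[5]=2
  step 6: row=2, L[2]='7', prepend. Next row=LF[2]=6
  step 7: row=6, L[6]='6', prepend. Next row=LF[6]=4
  step 8: row=4, L[4]='4', prepend. Next row=LF[4]=1
  step 9: row=1, L[1]='9', prepend. Next row=LF[1]=8
Reversed output: 94674686$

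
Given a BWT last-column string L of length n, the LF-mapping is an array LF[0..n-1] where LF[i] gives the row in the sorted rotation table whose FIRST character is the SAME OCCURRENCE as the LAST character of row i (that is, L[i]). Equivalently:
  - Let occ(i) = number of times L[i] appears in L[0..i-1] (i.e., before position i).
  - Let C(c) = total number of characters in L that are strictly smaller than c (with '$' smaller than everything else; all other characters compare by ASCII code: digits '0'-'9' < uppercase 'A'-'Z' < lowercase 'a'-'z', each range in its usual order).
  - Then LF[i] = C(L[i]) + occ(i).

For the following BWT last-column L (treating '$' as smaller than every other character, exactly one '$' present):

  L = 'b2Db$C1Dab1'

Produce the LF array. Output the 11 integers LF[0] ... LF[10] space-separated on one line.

Char counts: '$':1, '1':2, '2':1, 'C':1, 'D':2, 'a':1, 'b':3
C (first-col start): C('$')=0, C('1')=1, C('2')=3, C('C')=4, C('D')=5, C('a')=7, C('b')=8
L[0]='b': occ=0, LF[0]=C('b')+0=8+0=8
L[1]='2': occ=0, LF[1]=C('2')+0=3+0=3
L[2]='D': occ=0, LF[2]=C('D')+0=5+0=5
L[3]='b': occ=1, LF[3]=C('b')+1=8+1=9
L[4]='$': occ=0, LF[4]=C('$')+0=0+0=0
L[5]='C': occ=0, LF[5]=C('C')+0=4+0=4
L[6]='1': occ=0, LF[6]=C('1')+0=1+0=1
L[7]='D': occ=1, LF[7]=C('D')+1=5+1=6
L[8]='a': occ=0, LF[8]=C('a')+0=7+0=7
L[9]='b': occ=2, LF[9]=C('b')+2=8+2=10
L[10]='1': occ=1, LF[10]=C('1')+1=1+1=2

Answer: 8 3 5 9 0 4 1 6 7 10 2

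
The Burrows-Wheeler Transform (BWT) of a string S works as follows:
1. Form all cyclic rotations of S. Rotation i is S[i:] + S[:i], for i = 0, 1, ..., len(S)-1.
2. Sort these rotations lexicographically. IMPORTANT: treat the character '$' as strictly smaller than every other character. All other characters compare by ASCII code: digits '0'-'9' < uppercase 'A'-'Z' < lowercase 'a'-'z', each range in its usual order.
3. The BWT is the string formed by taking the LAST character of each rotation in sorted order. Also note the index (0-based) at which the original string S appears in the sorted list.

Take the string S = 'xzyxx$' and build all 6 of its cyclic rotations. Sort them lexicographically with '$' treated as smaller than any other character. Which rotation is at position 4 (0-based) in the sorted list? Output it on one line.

All 6 rotations (rotation i = S[i:]+S[:i]):
  rot[0] = xzyxx$
  rot[1] = zyxx$x
  rot[2] = yxx$xz
  rot[3] = xx$xzy
  rot[4] = x$xzyx
  rot[5] = $xzyxx
Sorted (with $ < everything):
  sorted[0] = $xzyxx
  sorted[1] = x$xzyx
  sorted[2] = xx$xzy
  sorted[3] = xzyxx$
  sorted[4] = yxx$xz
  sorted[5] = zyxx$x
sorted[4] = yxx$xz

Answer: yxx$xz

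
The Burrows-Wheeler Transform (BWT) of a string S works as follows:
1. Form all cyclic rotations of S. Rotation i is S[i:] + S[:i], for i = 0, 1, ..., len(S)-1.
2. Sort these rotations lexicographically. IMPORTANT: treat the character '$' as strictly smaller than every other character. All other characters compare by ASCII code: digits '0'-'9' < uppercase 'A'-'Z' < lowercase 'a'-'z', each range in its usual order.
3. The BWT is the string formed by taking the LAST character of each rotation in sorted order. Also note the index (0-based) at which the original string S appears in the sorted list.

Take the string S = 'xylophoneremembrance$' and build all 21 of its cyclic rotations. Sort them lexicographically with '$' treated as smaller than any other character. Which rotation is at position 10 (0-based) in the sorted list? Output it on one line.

Answer: mbrance$xylophonereme

Derivation:
All 21 rotations (rotation i = S[i:]+S[:i]):
  rot[0] = xylophoneremembrance$
  rot[1] = ylophoneremembrance$x
  rot[2] = lophoneremembrance$xy
  rot[3] = ophoneremembrance$xyl
  rot[4] = phoneremembrance$xylo
  rot[5] = honeremembrance$xylop
  rot[6] = oneremembrance$xyloph
  rot[7] = neremembrance$xylopho
  rot[8] = eremembrance$xylophon
  rot[9] = remembrance$xylophone
  rot[10] = emembrance$xylophoner
  rot[11] = membrance$xylophonere
  rot[12] = embrance$xylophonerem
  rot[13] = mbrance$xylophonereme
  rot[14] = brance$xylophoneremem
  rot[15] = rance$xylophonerememb
  rot[16] = ance$xylophoneremembr
  rot[17] = nce$xylophoneremembra
  rot[18] = ce$xylophoneremembran
  rot[19] = e$xylophoneremembranc
  rot[20] = $xylophoneremembrance
Sorted (with $ < everything):
  sorted[0] = $xylophoneremembrance
  sorted[1] = ance$xylophoneremembr
  sorted[2] = brance$xylophoneremem
  sorted[3] = ce$xylophoneremembran
  sorted[4] = e$xylophoneremembranc
  sorted[5] = embrance$xylophonerem
  sorted[6] = emembrance$xylophoner
  sorted[7] = eremembrance$xylophon
  sorted[8] = honeremembrance$xylop
  sorted[9] = lophoneremembrance$xy
  sorted[10] = mbrance$xylophonereme
  sorted[11] = membrance$xylophonere
  sorted[12] = nce$xylophoneremembra
  sorted[13] = neremembrance$xylopho
  sorted[14] = oneremembrance$xyloph
  sorted[15] = ophoneremembrance$xyl
  sorted[16] = phoneremembrance$xylo
  sorted[17] = rance$xylophonerememb
  sorted[18] = remembrance$xylophone
  sorted[19] = xylophoneremembrance$
  sorted[20] = ylophoneremembrance$x
sorted[10] = mbrance$xylophonereme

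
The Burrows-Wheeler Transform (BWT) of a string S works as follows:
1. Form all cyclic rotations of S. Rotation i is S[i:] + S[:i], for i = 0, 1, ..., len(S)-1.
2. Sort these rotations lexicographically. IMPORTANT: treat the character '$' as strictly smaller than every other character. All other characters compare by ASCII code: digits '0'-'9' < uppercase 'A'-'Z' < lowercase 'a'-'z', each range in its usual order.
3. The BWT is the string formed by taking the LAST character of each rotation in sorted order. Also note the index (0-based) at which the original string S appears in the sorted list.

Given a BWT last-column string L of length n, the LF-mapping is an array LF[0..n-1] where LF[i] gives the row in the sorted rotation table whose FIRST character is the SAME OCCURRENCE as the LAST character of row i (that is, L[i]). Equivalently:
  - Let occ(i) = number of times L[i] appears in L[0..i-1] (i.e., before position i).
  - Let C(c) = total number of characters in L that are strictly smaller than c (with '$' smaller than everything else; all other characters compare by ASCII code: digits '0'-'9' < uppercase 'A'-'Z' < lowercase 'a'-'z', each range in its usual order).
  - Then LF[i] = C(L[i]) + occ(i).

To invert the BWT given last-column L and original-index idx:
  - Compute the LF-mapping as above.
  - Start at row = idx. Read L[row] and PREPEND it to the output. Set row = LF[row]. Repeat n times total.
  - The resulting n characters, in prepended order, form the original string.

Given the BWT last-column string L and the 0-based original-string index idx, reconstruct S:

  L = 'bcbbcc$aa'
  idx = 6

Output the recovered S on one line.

Answer: cacbacbb$

Derivation:
LF mapping: 3 6 4 5 7 8 0 1 2
Walk LF starting at row 6, prepending L[row]:
  step 1: row=6, L[6]='$', prepend. Next row=LF[6]=0
  step 2: row=0, L[0]='b', prepend. Next row=LF[0]=3
  step 3: row=3, L[3]='b', prepend. Next row=LF[3]=5
  step 4: row=5, L[5]='c', prepend. Next row=LF[5]=8
  step 5: row=8, L[8]='a', prepend. Next row=LF[8]=2
  step 6: row=2, L[2]='b', prepend. Next row=LF[2]=4
  step 7: row=4, L[4]='c', prepend. Next row=LF[4]=7
  step 8: row=7, L[7]='a', prepend. Next row=LF[7]=1
  step 9: row=1, L[1]='c', prepend. Next row=LF[1]=6
Reversed output: cacbacbb$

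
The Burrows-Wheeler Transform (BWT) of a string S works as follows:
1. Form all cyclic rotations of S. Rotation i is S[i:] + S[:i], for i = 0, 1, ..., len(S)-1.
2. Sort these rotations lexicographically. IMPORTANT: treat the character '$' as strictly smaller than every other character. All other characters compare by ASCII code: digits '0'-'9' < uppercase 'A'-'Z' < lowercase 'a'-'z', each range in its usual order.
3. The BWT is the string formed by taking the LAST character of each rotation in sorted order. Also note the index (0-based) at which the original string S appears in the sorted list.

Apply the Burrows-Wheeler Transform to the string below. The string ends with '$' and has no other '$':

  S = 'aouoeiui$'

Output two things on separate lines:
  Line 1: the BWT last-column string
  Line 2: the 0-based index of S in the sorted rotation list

All 9 rotations (rotation i = S[i:]+S[:i]):
  rot[0] = aouoeiui$
  rot[1] = ouoeiui$a
  rot[2] = uoeiui$ao
  rot[3] = oeiui$aou
  rot[4] = eiui$aouo
  rot[5] = iui$aouoe
  rot[6] = ui$aouoei
  rot[7] = i$aouoeiu
  rot[8] = $aouoeiui
Sorted (with $ < everything):
  sorted[0] = $aouoeiui  (last char: 'i')
  sorted[1] = aouoeiui$  (last char: '$')
  sorted[2] = eiui$aouo  (last char: 'o')
  sorted[3] = i$aouoeiu  (last char: 'u')
  sorted[4] = iui$aouoe  (last char: 'e')
  sorted[5] = oeiui$aou  (last char: 'u')
  sorted[6] = ouoeiui$a  (last char: 'a')
  sorted[7] = ui$aouoei  (last char: 'i')
  sorted[8] = uoeiui$ao  (last char: 'o')
Last column: i$oueuaio
Original string S is at sorted index 1

Answer: i$oueuaio
1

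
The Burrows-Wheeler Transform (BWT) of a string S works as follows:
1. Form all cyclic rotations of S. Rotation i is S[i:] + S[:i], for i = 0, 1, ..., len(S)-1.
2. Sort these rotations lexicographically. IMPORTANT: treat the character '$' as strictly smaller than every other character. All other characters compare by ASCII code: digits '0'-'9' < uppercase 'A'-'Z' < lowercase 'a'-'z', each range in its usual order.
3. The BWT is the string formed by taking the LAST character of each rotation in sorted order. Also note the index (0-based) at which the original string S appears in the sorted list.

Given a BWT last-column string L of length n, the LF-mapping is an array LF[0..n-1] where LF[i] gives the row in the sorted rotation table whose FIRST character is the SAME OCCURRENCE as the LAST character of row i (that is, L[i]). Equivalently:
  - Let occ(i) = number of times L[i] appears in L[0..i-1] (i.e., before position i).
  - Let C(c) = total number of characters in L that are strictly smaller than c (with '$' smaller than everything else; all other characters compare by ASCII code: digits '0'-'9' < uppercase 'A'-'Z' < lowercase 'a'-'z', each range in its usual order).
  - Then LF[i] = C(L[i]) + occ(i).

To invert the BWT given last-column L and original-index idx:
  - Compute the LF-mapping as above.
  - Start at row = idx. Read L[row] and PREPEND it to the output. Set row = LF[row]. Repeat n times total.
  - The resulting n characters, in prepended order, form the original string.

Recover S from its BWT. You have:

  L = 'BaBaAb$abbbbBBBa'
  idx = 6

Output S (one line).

LF mapping: 2 7 3 8 1 11 0 9 12 13 14 15 4 5 6 10
Walk LF starting at row 6, prepending L[row]:
  step 1: row=6, L[6]='$', prepend. Next row=LF[6]=0
  step 2: row=0, L[0]='B', prepend. Next row=LF[0]=2
  step 3: row=2, L[2]='B', prepend. Next row=LF[2]=3
  step 4: row=3, L[3]='a', prepend. Next row=LF[3]=8
  step 5: row=8, L[8]='b', prepend. Next row=LF[8]=12
  step 6: row=12, L[12]='B', prepend. Next row=LF[12]=4
  step 7: row=4, L[4]='A', prepend. Next row=LF[4]=1
  step 8: row=1, L[1]='a', prepend. Next row=LF[1]=7
  step 9: row=7, L[7]='a', prepend. Next row=LF[7]=9
  step 10: row=9, L[9]='b', prepend. Next row=LF[9]=13
  step 11: row=13, L[13]='B', prepend. Next row=LF[13]=5
  step 12: row=5, L[5]='b', prepend. Next row=LF[5]=11
  step 13: row=11, L[11]='b', prepend. Next row=LF[11]=15
  step 14: row=15, L[15]='a', prepend. Next row=LF[15]=10
  step 15: row=10, L[10]='b', prepend. Next row=LF[10]=14
  step 16: row=14, L[14]='B', prepend. Next row=LF[14]=6
Reversed output: BbabbBbaaABbaBB$

Answer: BbabbBbaaABbaBB$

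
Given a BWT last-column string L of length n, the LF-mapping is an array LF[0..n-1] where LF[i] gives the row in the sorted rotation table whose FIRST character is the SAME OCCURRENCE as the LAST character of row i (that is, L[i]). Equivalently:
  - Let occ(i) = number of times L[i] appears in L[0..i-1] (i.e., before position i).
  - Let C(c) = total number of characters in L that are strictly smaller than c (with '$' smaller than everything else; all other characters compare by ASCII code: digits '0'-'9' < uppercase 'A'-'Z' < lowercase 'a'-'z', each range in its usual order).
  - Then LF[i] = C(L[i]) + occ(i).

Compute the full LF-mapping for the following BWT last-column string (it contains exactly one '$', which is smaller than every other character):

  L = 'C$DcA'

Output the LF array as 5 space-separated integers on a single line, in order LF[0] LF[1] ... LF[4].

Char counts: '$':1, 'A':1, 'C':1, 'D':1, 'c':1
C (first-col start): C('$')=0, C('A')=1, C('C')=2, C('D')=3, C('c')=4
L[0]='C': occ=0, LF[0]=C('C')+0=2+0=2
L[1]='$': occ=0, LF[1]=C('$')+0=0+0=0
L[2]='D': occ=0, LF[2]=C('D')+0=3+0=3
L[3]='c': occ=0, LF[3]=C('c')+0=4+0=4
L[4]='A': occ=0, LF[4]=C('A')+0=1+0=1

Answer: 2 0 3 4 1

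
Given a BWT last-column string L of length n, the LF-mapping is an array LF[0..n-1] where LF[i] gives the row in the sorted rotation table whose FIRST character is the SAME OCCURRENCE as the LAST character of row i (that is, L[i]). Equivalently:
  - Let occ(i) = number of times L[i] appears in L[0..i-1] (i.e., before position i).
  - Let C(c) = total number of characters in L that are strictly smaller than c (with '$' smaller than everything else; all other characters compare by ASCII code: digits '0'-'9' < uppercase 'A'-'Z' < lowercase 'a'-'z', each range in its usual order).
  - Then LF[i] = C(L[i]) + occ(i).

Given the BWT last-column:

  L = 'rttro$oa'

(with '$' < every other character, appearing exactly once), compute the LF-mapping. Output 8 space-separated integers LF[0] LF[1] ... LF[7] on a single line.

Answer: 4 6 7 5 2 0 3 1

Derivation:
Char counts: '$':1, 'a':1, 'o':2, 'r':2, 't':2
C (first-col start): C('$')=0, C('a')=1, C('o')=2, C('r')=4, C('t')=6
L[0]='r': occ=0, LF[0]=C('r')+0=4+0=4
L[1]='t': occ=0, LF[1]=C('t')+0=6+0=6
L[2]='t': occ=1, LF[2]=C('t')+1=6+1=7
L[3]='r': occ=1, LF[3]=C('r')+1=4+1=5
L[4]='o': occ=0, LF[4]=C('o')+0=2+0=2
L[5]='$': occ=0, LF[5]=C('$')+0=0+0=0
L[6]='o': occ=1, LF[6]=C('o')+1=2+1=3
L[7]='a': occ=0, LF[7]=C('a')+0=1+0=1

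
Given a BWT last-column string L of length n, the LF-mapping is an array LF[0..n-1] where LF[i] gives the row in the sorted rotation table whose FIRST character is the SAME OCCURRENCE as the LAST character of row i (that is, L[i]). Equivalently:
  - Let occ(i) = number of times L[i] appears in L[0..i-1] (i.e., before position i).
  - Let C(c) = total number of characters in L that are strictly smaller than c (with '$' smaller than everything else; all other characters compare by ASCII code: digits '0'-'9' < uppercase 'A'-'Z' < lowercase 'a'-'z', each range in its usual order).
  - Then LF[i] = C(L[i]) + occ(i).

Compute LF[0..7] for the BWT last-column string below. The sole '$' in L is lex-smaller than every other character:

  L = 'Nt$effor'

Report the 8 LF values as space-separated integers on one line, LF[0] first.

Char counts: '$':1, 'N':1, 'e':1, 'f':2, 'o':1, 'r':1, 't':1
C (first-col start): C('$')=0, C('N')=1, C('e')=2, C('f')=3, C('o')=5, C('r')=6, C('t')=7
L[0]='N': occ=0, LF[0]=C('N')+0=1+0=1
L[1]='t': occ=0, LF[1]=C('t')+0=7+0=7
L[2]='$': occ=0, LF[2]=C('$')+0=0+0=0
L[3]='e': occ=0, LF[3]=C('e')+0=2+0=2
L[4]='f': occ=0, LF[4]=C('f')+0=3+0=3
L[5]='f': occ=1, LF[5]=C('f')+1=3+1=4
L[6]='o': occ=0, LF[6]=C('o')+0=5+0=5
L[7]='r': occ=0, LF[7]=C('r')+0=6+0=6

Answer: 1 7 0 2 3 4 5 6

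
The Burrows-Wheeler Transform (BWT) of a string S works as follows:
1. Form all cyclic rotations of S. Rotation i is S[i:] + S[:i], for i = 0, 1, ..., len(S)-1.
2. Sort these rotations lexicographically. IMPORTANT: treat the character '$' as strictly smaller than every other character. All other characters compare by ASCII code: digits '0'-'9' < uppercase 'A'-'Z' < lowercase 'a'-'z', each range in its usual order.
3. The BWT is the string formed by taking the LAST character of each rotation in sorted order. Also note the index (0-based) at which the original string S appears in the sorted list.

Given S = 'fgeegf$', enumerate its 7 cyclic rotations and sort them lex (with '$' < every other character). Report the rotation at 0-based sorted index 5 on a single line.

All 7 rotations (rotation i = S[i:]+S[:i]):
  rot[0] = fgeegf$
  rot[1] = geegf$f
  rot[2] = eegf$fg
  rot[3] = egf$fge
  rot[4] = gf$fgee
  rot[5] = f$fgeeg
  rot[6] = $fgeegf
Sorted (with $ < everything):
  sorted[0] = $fgeegf
  sorted[1] = eegf$fg
  sorted[2] = egf$fge
  sorted[3] = f$fgeeg
  sorted[4] = fgeegf$
  sorted[5] = geegf$f
  sorted[6] = gf$fgee
sorted[5] = geegf$f

Answer: geegf$f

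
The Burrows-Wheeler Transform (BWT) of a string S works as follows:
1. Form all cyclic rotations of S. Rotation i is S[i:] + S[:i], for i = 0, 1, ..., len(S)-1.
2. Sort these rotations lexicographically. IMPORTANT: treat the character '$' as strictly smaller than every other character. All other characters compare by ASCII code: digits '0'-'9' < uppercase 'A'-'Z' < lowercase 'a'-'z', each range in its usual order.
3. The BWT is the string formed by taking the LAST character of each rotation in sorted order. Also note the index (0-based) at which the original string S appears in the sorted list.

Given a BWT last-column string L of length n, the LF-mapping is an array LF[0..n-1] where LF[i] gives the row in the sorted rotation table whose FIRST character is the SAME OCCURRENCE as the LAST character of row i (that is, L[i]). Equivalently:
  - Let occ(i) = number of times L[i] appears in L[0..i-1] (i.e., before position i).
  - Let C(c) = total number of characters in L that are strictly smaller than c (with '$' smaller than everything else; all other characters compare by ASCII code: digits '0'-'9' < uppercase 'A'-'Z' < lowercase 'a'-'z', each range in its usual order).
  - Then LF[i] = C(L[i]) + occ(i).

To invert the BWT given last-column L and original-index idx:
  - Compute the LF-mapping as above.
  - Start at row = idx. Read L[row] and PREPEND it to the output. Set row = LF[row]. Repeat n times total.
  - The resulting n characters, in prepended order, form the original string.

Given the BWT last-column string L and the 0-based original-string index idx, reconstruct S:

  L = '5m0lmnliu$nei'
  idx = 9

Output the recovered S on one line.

Answer: millennium05$

Derivation:
LF mapping: 2 8 1 6 9 10 7 4 12 0 11 3 5
Walk LF starting at row 9, prepending L[row]:
  step 1: row=9, L[9]='$', prepend. Next row=LF[9]=0
  step 2: row=0, L[0]='5', prepend. Next row=LF[0]=2
  step 3: row=2, L[2]='0', prepend. Next row=LF[2]=1
  step 4: row=1, L[1]='m', prepend. Next row=LF[1]=8
  step 5: row=8, L[8]='u', prepend. Next row=LF[8]=12
  step 6: row=12, L[12]='i', prepend. Next row=LF[12]=5
  step 7: row=5, L[5]='n', prepend. Next row=LF[5]=10
  step 8: row=10, L[10]='n', prepend. Next row=LF[10]=11
  step 9: row=11, L[11]='e', prepend. Next row=LF[11]=3
  step 10: row=3, L[3]='l', prepend. Next row=LF[3]=6
  step 11: row=6, L[6]='l', prepend. Next row=LF[6]=7
  step 12: row=7, L[7]='i', prepend. Next row=LF[7]=4
  step 13: row=4, L[4]='m', prepend. Next row=LF[4]=9
Reversed output: millennium05$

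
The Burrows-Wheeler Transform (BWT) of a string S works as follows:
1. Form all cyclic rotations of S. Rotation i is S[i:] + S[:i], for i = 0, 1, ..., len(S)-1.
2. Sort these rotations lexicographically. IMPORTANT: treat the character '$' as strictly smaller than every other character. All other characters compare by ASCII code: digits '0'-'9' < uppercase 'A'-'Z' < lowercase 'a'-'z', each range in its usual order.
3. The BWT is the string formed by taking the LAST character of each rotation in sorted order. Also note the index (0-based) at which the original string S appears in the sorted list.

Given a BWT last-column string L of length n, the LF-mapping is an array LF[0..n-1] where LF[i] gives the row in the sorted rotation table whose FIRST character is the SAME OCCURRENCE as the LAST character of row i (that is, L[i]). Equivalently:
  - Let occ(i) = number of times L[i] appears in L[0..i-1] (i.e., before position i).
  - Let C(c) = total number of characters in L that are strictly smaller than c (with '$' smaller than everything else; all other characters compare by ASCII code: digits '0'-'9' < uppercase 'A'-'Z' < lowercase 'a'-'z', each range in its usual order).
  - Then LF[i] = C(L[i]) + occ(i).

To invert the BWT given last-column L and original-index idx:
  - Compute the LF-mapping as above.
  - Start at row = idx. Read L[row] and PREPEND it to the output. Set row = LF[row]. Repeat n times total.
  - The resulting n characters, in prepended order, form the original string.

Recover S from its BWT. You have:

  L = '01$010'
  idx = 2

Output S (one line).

Answer: 00110$

Derivation:
LF mapping: 1 4 0 2 5 3
Walk LF starting at row 2, prepending L[row]:
  step 1: row=2, L[2]='$', prepend. Next row=LF[2]=0
  step 2: row=0, L[0]='0', prepend. Next row=LF[0]=1
  step 3: row=1, L[1]='1', prepend. Next row=LF[1]=4
  step 4: row=4, L[4]='1', prepend. Next row=LF[4]=5
  step 5: row=5, L[5]='0', prepend. Next row=LF[5]=3
  step 6: row=3, L[3]='0', prepend. Next row=LF[3]=2
Reversed output: 00110$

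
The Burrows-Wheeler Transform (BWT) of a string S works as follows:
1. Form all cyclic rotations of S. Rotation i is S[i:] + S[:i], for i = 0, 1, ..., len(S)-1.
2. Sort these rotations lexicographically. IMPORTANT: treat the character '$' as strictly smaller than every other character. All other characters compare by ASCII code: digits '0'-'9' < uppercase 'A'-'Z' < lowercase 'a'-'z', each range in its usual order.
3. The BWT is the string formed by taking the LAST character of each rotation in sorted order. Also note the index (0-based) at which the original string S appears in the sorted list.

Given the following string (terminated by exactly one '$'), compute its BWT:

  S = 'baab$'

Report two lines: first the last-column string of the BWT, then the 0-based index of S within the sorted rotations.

Answer: bbaa$
4

Derivation:
All 5 rotations (rotation i = S[i:]+S[:i]):
  rot[0] = baab$
  rot[1] = aab$b
  rot[2] = ab$ba
  rot[3] = b$baa
  rot[4] = $baab
Sorted (with $ < everything):
  sorted[0] = $baab  (last char: 'b')
  sorted[1] = aab$b  (last char: 'b')
  sorted[2] = ab$ba  (last char: 'a')
  sorted[3] = b$baa  (last char: 'a')
  sorted[4] = baab$  (last char: '$')
Last column: bbaa$
Original string S is at sorted index 4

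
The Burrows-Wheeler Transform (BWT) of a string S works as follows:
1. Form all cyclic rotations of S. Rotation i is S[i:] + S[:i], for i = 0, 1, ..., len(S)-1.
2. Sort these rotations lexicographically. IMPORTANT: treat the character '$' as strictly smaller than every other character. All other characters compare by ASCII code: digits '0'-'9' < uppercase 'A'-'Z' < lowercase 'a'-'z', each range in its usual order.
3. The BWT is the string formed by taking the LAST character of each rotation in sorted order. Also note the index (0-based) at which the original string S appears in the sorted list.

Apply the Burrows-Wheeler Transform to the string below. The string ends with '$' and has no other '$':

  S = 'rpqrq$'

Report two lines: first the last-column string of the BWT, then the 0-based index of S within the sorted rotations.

Answer: qrrp$q
4

Derivation:
All 6 rotations (rotation i = S[i:]+S[:i]):
  rot[0] = rpqrq$
  rot[1] = pqrq$r
  rot[2] = qrq$rp
  rot[3] = rq$rpq
  rot[4] = q$rpqr
  rot[5] = $rpqrq
Sorted (with $ < everything):
  sorted[0] = $rpqrq  (last char: 'q')
  sorted[1] = pqrq$r  (last char: 'r')
  sorted[2] = q$rpqr  (last char: 'r')
  sorted[3] = qrq$rp  (last char: 'p')
  sorted[4] = rpqrq$  (last char: '$')
  sorted[5] = rq$rpq  (last char: 'q')
Last column: qrrp$q
Original string S is at sorted index 4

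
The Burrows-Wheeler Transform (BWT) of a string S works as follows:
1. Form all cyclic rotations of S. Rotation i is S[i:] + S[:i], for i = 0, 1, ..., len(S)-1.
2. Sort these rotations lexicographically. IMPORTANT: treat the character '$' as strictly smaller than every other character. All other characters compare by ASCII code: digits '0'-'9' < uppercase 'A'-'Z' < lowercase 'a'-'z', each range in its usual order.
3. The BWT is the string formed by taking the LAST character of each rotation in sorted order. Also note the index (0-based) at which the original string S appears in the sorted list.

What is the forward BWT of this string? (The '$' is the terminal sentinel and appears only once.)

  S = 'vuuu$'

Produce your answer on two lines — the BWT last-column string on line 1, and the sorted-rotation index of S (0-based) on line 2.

Answer: uuuv$
4

Derivation:
All 5 rotations (rotation i = S[i:]+S[:i]):
  rot[0] = vuuu$
  rot[1] = uuu$v
  rot[2] = uu$vu
  rot[3] = u$vuu
  rot[4] = $vuuu
Sorted (with $ < everything):
  sorted[0] = $vuuu  (last char: 'u')
  sorted[1] = u$vuu  (last char: 'u')
  sorted[2] = uu$vu  (last char: 'u')
  sorted[3] = uuu$v  (last char: 'v')
  sorted[4] = vuuu$  (last char: '$')
Last column: uuuv$
Original string S is at sorted index 4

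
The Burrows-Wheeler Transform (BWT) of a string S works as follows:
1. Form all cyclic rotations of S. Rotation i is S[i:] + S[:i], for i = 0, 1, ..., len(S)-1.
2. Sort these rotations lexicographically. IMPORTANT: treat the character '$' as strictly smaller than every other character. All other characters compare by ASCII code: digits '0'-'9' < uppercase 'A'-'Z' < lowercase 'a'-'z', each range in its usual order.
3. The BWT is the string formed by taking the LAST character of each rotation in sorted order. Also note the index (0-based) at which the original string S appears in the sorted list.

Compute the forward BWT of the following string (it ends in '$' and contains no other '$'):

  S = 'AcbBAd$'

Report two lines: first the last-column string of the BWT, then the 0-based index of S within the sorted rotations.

Answer: d$BbcAA
1

Derivation:
All 7 rotations (rotation i = S[i:]+S[:i]):
  rot[0] = AcbBAd$
  rot[1] = cbBAd$A
  rot[2] = bBAd$Ac
  rot[3] = BAd$Acb
  rot[4] = Ad$AcbB
  rot[5] = d$AcbBA
  rot[6] = $AcbBAd
Sorted (with $ < everything):
  sorted[0] = $AcbBAd  (last char: 'd')
  sorted[1] = AcbBAd$  (last char: '$')
  sorted[2] = Ad$AcbB  (last char: 'B')
  sorted[3] = BAd$Acb  (last char: 'b')
  sorted[4] = bBAd$Ac  (last char: 'c')
  sorted[5] = cbBAd$A  (last char: 'A')
  sorted[6] = d$AcbBA  (last char: 'A')
Last column: d$BbcAA
Original string S is at sorted index 1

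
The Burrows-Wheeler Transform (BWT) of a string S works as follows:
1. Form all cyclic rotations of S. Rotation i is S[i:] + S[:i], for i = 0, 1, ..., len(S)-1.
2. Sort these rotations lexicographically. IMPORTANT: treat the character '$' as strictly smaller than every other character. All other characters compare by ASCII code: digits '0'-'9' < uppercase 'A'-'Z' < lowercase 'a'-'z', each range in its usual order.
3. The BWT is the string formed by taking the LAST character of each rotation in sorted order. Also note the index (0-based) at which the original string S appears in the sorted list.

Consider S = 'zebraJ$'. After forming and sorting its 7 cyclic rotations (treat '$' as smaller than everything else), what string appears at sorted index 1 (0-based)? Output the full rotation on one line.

Answer: J$zebra

Derivation:
All 7 rotations (rotation i = S[i:]+S[:i]):
  rot[0] = zebraJ$
  rot[1] = ebraJ$z
  rot[2] = braJ$ze
  rot[3] = raJ$zeb
  rot[4] = aJ$zebr
  rot[5] = J$zebra
  rot[6] = $zebraJ
Sorted (with $ < everything):
  sorted[0] = $zebraJ
  sorted[1] = J$zebra
  sorted[2] = aJ$zebr
  sorted[3] = braJ$ze
  sorted[4] = ebraJ$z
  sorted[5] = raJ$zeb
  sorted[6] = zebraJ$
sorted[1] = J$zebra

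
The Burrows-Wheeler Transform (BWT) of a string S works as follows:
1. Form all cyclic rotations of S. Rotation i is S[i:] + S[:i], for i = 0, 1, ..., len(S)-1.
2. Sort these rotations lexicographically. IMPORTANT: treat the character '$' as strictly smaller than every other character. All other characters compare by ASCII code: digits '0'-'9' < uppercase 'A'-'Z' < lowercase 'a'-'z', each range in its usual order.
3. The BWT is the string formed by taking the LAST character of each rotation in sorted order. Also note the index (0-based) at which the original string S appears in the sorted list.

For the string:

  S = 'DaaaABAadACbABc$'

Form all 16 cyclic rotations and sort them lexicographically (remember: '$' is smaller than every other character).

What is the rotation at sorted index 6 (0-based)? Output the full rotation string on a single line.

Answer: Bc$DaaaABAadACbA

Derivation:
All 16 rotations (rotation i = S[i:]+S[:i]):
  rot[0] = DaaaABAadACbABc$
  rot[1] = aaaABAadACbABc$D
  rot[2] = aaABAadACbABc$Da
  rot[3] = aABAadACbABc$Daa
  rot[4] = ABAadACbABc$Daaa
  rot[5] = BAadACbABc$DaaaA
  rot[6] = AadACbABc$DaaaAB
  rot[7] = adACbABc$DaaaABA
  rot[8] = dACbABc$DaaaABAa
  rot[9] = ACbABc$DaaaABAad
  rot[10] = CbABc$DaaaABAadA
  rot[11] = bABc$DaaaABAadAC
  rot[12] = ABc$DaaaABAadACb
  rot[13] = Bc$DaaaABAadACbA
  rot[14] = c$DaaaABAadACbAB
  rot[15] = $DaaaABAadACbABc
Sorted (with $ < everything):
  sorted[0] = $DaaaABAadACbABc
  sorted[1] = ABAadACbABc$Daaa
  sorted[2] = ABc$DaaaABAadACb
  sorted[3] = ACbABc$DaaaABAad
  sorted[4] = AadACbABc$DaaaAB
  sorted[5] = BAadACbABc$DaaaA
  sorted[6] = Bc$DaaaABAadACbA
  sorted[7] = CbABc$DaaaABAadA
  sorted[8] = DaaaABAadACbABc$
  sorted[9] = aABAadACbABc$Daa
  sorted[10] = aaABAadACbABc$Da
  sorted[11] = aaaABAadACbABc$D
  sorted[12] = adACbABc$DaaaABA
  sorted[13] = bABc$DaaaABAadAC
  sorted[14] = c$DaaaABAadACbAB
  sorted[15] = dACbABc$DaaaABAa
sorted[6] = Bc$DaaaABAadACbA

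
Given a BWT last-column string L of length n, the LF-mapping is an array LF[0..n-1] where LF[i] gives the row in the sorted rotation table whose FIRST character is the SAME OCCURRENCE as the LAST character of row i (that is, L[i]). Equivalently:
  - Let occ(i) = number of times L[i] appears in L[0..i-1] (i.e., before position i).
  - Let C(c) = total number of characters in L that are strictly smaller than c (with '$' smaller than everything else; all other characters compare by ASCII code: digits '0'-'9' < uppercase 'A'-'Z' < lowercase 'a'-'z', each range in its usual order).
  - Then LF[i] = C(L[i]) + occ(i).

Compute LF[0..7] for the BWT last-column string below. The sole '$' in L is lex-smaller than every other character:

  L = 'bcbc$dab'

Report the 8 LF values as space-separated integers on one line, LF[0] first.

Answer: 2 5 3 6 0 7 1 4

Derivation:
Char counts: '$':1, 'a':1, 'b':3, 'c':2, 'd':1
C (first-col start): C('$')=0, C('a')=1, C('b')=2, C('c')=5, C('d')=7
L[0]='b': occ=0, LF[0]=C('b')+0=2+0=2
L[1]='c': occ=0, LF[1]=C('c')+0=5+0=5
L[2]='b': occ=1, LF[2]=C('b')+1=2+1=3
L[3]='c': occ=1, LF[3]=C('c')+1=5+1=6
L[4]='$': occ=0, LF[4]=C('$')+0=0+0=0
L[5]='d': occ=0, LF[5]=C('d')+0=7+0=7
L[6]='a': occ=0, LF[6]=C('a')+0=1+0=1
L[7]='b': occ=2, LF[7]=C('b')+2=2+2=4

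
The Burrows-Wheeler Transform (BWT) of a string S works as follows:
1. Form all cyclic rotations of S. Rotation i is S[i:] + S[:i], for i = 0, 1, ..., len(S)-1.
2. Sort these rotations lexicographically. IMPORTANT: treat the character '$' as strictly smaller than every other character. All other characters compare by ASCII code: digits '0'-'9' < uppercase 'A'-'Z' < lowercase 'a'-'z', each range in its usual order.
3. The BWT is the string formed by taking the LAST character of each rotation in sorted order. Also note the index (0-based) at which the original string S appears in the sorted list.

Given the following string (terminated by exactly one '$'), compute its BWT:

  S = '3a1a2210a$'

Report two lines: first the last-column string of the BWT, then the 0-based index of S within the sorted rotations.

All 10 rotations (rotation i = S[i:]+S[:i]):
  rot[0] = 3a1a2210a$
  rot[1] = a1a2210a$3
  rot[2] = 1a2210a$3a
  rot[3] = a2210a$3a1
  rot[4] = 2210a$3a1a
  rot[5] = 210a$3a1a2
  rot[6] = 10a$3a1a22
  rot[7] = 0a$3a1a221
  rot[8] = a$3a1a2210
  rot[9] = $3a1a2210a
Sorted (with $ < everything):
  sorted[0] = $3a1a2210a  (last char: 'a')
  sorted[1] = 0a$3a1a221  (last char: '1')
  sorted[2] = 10a$3a1a22  (last char: '2')
  sorted[3] = 1a2210a$3a  (last char: 'a')
  sorted[4] = 210a$3a1a2  (last char: '2')
  sorted[5] = 2210a$3a1a  (last char: 'a')
  sorted[6] = 3a1a2210a$  (last char: '$')
  sorted[7] = a$3a1a2210  (last char: '0')
  sorted[8] = a1a2210a$3  (last char: '3')
  sorted[9] = a2210a$3a1  (last char: '1')
Last column: a12a2a$031
Original string S is at sorted index 6

Answer: a12a2a$031
6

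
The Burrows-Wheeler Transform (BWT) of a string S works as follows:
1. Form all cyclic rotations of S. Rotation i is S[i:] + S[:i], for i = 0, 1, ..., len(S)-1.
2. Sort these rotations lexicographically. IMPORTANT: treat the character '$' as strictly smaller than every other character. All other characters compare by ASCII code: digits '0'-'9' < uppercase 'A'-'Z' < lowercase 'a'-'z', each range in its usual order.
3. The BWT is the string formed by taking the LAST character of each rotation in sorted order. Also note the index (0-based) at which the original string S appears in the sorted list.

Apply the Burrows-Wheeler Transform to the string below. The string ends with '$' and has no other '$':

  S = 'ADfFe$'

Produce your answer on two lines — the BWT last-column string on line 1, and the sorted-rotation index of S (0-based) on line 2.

Answer: e$AfFD
1

Derivation:
All 6 rotations (rotation i = S[i:]+S[:i]):
  rot[0] = ADfFe$
  rot[1] = DfFe$A
  rot[2] = fFe$AD
  rot[3] = Fe$ADf
  rot[4] = e$ADfF
  rot[5] = $ADfFe
Sorted (with $ < everything):
  sorted[0] = $ADfFe  (last char: 'e')
  sorted[1] = ADfFe$  (last char: '$')
  sorted[2] = DfFe$A  (last char: 'A')
  sorted[3] = Fe$ADf  (last char: 'f')
  sorted[4] = e$ADfF  (last char: 'F')
  sorted[5] = fFe$AD  (last char: 'D')
Last column: e$AfFD
Original string S is at sorted index 1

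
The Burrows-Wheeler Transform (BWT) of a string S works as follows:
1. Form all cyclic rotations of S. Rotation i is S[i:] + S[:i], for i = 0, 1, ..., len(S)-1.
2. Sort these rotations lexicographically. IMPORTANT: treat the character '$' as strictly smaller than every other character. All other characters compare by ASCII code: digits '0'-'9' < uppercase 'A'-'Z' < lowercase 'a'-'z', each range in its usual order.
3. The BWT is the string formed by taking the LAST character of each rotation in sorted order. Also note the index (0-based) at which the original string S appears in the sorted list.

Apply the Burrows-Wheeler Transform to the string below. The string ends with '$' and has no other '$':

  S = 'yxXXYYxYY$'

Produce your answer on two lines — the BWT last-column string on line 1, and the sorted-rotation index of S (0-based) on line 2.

All 10 rotations (rotation i = S[i:]+S[:i]):
  rot[0] = yxXXYYxYY$
  rot[1] = xXXYYxYY$y
  rot[2] = XXYYxYY$yx
  rot[3] = XYYxYY$yxX
  rot[4] = YYxYY$yxXX
  rot[5] = YxYY$yxXXY
  rot[6] = xYY$yxXXYY
  rot[7] = YY$yxXXYYx
  rot[8] = Y$yxXXYYxY
  rot[9] = $yxXXYYxYY
Sorted (with $ < everything):
  sorted[0] = $yxXXYYxYY  (last char: 'Y')
  sorted[1] = XXYYxYY$yx  (last char: 'x')
  sorted[2] = XYYxYY$yxX  (last char: 'X')
  sorted[3] = Y$yxXXYYxY  (last char: 'Y')
  sorted[4] = YY$yxXXYYx  (last char: 'x')
  sorted[5] = YYxYY$yxXX  (last char: 'X')
  sorted[6] = YxYY$yxXXY  (last char: 'Y')
  sorted[7] = xXXYYxYY$y  (last char: 'y')
  sorted[8] = xYY$yxXXYY  (last char: 'Y')
  sorted[9] = yxXXYYxYY$  (last char: '$')
Last column: YxXYxXYyY$
Original string S is at sorted index 9

Answer: YxXYxXYyY$
9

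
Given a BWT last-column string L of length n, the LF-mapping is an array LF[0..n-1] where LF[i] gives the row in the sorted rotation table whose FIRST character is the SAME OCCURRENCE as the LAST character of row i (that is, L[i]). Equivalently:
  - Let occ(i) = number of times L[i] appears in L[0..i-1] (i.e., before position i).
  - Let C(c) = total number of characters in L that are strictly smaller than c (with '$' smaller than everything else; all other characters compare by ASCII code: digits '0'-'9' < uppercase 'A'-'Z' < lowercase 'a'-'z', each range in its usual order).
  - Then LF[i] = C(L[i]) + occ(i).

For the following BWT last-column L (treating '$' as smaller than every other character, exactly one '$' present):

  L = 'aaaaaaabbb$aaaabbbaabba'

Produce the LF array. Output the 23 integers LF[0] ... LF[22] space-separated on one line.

Char counts: '$':1, 'a':14, 'b':8
C (first-col start): C('$')=0, C('a')=1, C('b')=15
L[0]='a': occ=0, LF[0]=C('a')+0=1+0=1
L[1]='a': occ=1, LF[1]=C('a')+1=1+1=2
L[2]='a': occ=2, LF[2]=C('a')+2=1+2=3
L[3]='a': occ=3, LF[3]=C('a')+3=1+3=4
L[4]='a': occ=4, LF[4]=C('a')+4=1+4=5
L[5]='a': occ=5, LF[5]=C('a')+5=1+5=6
L[6]='a': occ=6, LF[6]=C('a')+6=1+6=7
L[7]='b': occ=0, LF[7]=C('b')+0=15+0=15
L[8]='b': occ=1, LF[8]=C('b')+1=15+1=16
L[9]='b': occ=2, LF[9]=C('b')+2=15+2=17
L[10]='$': occ=0, LF[10]=C('$')+0=0+0=0
L[11]='a': occ=7, LF[11]=C('a')+7=1+7=8
L[12]='a': occ=8, LF[12]=C('a')+8=1+8=9
L[13]='a': occ=9, LF[13]=C('a')+9=1+9=10
L[14]='a': occ=10, LF[14]=C('a')+10=1+10=11
L[15]='b': occ=3, LF[15]=C('b')+3=15+3=18
L[16]='b': occ=4, LF[16]=C('b')+4=15+4=19
L[17]='b': occ=5, LF[17]=C('b')+5=15+5=20
L[18]='a': occ=11, LF[18]=C('a')+11=1+11=12
L[19]='a': occ=12, LF[19]=C('a')+12=1+12=13
L[20]='b': occ=6, LF[20]=C('b')+6=15+6=21
L[21]='b': occ=7, LF[21]=C('b')+7=15+7=22
L[22]='a': occ=13, LF[22]=C('a')+13=1+13=14

Answer: 1 2 3 4 5 6 7 15 16 17 0 8 9 10 11 18 19 20 12 13 21 22 14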